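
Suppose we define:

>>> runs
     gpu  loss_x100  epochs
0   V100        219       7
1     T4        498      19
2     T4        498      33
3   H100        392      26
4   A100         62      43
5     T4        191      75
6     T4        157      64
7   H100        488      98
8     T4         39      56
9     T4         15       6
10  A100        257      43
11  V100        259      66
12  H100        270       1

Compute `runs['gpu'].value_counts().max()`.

6

value_counts of gpu:
gpu
T4      6
H100    3
V100    2
A100    2
Name: count, dtype: int64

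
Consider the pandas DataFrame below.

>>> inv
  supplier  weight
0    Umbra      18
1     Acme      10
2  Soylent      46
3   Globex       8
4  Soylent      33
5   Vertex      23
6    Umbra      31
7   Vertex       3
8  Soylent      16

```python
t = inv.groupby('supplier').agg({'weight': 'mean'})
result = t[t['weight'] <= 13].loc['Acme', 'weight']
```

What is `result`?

10.0

group by supplier, mean of weight:
             weight
supplier           
Acme      10.000000
Globex     8.000000
Soylent   31.666667
Umbra     24.500000
Vertex    13.000000
filter rows where weight <= 13:
          weight
supplier        
Acme        10.0
Globex       8.0
Vertex      13.0
value at row 'Acme', column 'weight' → 10.0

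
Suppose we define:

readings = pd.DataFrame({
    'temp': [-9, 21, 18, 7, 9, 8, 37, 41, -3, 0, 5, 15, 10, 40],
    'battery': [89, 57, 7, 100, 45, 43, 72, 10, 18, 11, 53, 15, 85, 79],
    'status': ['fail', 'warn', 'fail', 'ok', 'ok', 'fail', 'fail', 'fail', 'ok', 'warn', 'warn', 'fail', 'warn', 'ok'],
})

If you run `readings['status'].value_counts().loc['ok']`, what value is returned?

value_counts of status:
status
fail    6
warn    4
ok      4
Name: count, dtype: int64
Reading off the value at index 'ok', we get 4.

4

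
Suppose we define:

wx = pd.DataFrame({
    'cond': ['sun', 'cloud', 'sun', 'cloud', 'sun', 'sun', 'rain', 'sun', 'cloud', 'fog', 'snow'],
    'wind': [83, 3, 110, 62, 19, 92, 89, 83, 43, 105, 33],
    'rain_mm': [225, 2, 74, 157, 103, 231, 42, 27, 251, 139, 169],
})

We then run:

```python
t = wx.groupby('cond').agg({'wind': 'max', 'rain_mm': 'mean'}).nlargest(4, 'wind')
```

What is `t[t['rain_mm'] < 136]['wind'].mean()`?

group by cond: max(wind), mean(rain_mm):
       wind     rain_mm
cond                   
cloud    62  136.666667
fog     105  139.000000
rain     89   42.000000
snow     33  169.000000
sun     110  132.000000
take 4 rows with largest wind:
       wind     rain_mm
cond                   
sun     110  132.000000
fog     105  139.000000
rain     89   42.000000
cloud    62  136.666667
filter rows where rain_mm < 136:
      wind  rain_mm
cond               
sun    110    132.0
rain    89     42.0
The mean of column 'wind' is 99.5.

99.5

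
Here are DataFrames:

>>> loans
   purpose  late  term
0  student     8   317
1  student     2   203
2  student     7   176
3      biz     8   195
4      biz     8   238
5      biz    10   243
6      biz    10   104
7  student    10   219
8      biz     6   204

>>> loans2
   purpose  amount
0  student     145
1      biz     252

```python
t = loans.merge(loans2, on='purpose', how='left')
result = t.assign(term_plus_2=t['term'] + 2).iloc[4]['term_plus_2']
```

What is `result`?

merge on 'purpose' (how='left') → 9 rows:
   purpose  late  term  amount
0  student     8   317     145
1  student     2   203     145
2  student     7   176     145
3      biz     8   195     252
4      biz     8   238     252
5      biz    10   243     252
6      biz    10   104     252
7  student    10   219     145
8      biz     6   204     252
add column term_plus_2 = t['term'] + 2:
   purpose  late  term  amount  term_plus_2
0  student     8   317     145          319
1  student     2   203     145          205
2  student     7   176     145          178
3      biz     8   195     252          197
4      biz     8   238     252          240
5      biz    10   243     252          245
6      biz    10   104     252          106
7  student    10   219     145          221
8      biz     6   204     252          206
So iloc[4]['term_plus_2'] = 240.

240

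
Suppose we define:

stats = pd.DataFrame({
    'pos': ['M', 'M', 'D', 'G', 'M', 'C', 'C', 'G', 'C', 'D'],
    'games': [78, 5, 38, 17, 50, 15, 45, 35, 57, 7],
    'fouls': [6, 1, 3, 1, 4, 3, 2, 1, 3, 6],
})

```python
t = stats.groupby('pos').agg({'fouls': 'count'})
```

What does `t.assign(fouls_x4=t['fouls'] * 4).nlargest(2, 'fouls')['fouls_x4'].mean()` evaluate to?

12.0

group by pos, count of fouls:
     fouls
pos       
C        3
D        2
G        2
M        3
add column fouls_x4 = t['fouls'] * 4:
     fouls  fouls_x4
pos                 
C        3        12
D        2         8
G        2         8
M        3        12
take 2 rows with largest fouls:
     fouls  fouls_x4
pos                 
C        3        12
M        3        12
Then the mean of column 'fouls_x4': 12.0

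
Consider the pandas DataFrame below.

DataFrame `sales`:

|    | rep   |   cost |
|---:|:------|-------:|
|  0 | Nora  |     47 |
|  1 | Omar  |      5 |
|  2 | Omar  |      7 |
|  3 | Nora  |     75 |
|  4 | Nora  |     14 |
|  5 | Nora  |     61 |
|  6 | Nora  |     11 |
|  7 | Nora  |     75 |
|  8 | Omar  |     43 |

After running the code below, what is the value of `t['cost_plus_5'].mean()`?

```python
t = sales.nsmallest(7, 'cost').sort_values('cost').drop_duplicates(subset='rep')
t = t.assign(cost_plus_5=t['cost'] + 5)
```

13.0

take 7 rows with smallest cost:
    rep  cost
1  Omar     5
2  Omar     7
6  Nora    11
4  Nora    14
8  Omar    43
0  Nora    47
5  Nora    61
sort by cost:
    rep  cost
1  Omar     5
2  Omar     7
6  Nora    11
4  Nora    14
8  Omar    43
0  Nora    47
5  Nora    61
drop duplicate rep (keep=first):
    rep  cost
1  Omar     5
6  Nora    11
add column cost_plus_5 = t['cost'] + 5:
    rep  cost  cost_plus_5
1  Omar     5           10
6  Nora    11           16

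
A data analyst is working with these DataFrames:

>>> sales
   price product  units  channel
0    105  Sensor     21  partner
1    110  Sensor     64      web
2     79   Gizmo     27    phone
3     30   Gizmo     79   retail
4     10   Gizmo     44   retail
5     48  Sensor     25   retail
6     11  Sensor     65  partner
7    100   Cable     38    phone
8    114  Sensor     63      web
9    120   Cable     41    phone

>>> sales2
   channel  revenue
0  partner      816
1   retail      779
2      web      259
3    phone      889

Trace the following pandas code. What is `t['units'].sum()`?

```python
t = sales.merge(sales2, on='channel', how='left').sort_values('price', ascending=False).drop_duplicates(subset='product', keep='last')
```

merge on 'channel' (how='left') → 10 rows:
   price product  units  channel  revenue
0    105  Sensor     21  partner      816
1    110  Sensor     64      web      259
2     79   Gizmo     27    phone      889
3     30   Gizmo     79   retail      779
4     10   Gizmo     44   retail      779
5     48  Sensor     25   retail      779
6     11  Sensor     65  partner      816
7    100   Cable     38    phone      889
8    114  Sensor     63      web      259
9    120   Cable     41    phone      889
sort by price descending:
   price product  units  channel  revenue
9    120   Cable     41    phone      889
8    114  Sensor     63      web      259
1    110  Sensor     64      web      259
0    105  Sensor     21  partner      816
7    100   Cable     38    phone      889
2     79   Gizmo     27    phone      889
5     48  Sensor     25   retail      779
3     30   Gizmo     79   retail      779
6     11  Sensor     65  partner      816
4     10   Gizmo     44   retail      779
drop duplicate product (keep=last):
   price product  units  channel  revenue
7    100   Cable     38    phone      889
6     11  Sensor     65  partner      816
4     10   Gizmo     44   retail      779
Then the sum of column 'units': 147

147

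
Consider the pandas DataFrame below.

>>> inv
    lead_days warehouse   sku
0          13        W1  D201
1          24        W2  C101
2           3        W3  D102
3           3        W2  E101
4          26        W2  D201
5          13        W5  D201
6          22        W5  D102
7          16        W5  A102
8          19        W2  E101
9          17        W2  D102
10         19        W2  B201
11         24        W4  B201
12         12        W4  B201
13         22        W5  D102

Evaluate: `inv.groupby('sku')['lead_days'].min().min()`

3

group by sku, min of lead_days:
sku
A102    16
B201    12
C101    24
D102     3
D201    13
E101     3
Name: lead_days, dtype: int64
Finally, min of the resulting series = 3.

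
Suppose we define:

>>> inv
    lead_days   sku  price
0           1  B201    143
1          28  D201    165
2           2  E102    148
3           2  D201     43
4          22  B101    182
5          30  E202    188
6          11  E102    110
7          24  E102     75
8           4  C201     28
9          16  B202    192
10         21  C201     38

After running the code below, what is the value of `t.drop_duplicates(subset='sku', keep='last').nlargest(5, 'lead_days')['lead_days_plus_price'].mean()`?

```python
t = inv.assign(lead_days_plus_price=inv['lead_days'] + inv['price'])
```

157.6

add column lead_days_plus_price = inv['lead_days'] + inv['price']:
    lead_days   sku  price  lead_days_plus_price
0           1  B201    143                   144
1          28  D201    165                   193
2           2  E102    148                   150
3           2  D201     43                    45
4          22  B101    182                   204
5          30  E202    188                   218
6          11  E102    110                   121
7          24  E102     75                    99
8           4  C201     28                    32
9          16  B202    192                   208
10         21  C201     38                    59
drop duplicate sku (keep=last):
    lead_days   sku  price  lead_days_plus_price
0           1  B201    143                   144
3           2  D201     43                    45
4          22  B101    182                   204
5          30  E202    188                   218
7          24  E102     75                    99
9          16  B202    192                   208
10         21  C201     38                    59
take 5 rows with largest lead_days:
    lead_days   sku  price  lead_days_plus_price
5          30  E202    188                   218
7          24  E102     75                    99
4          22  B101    182                   204
10         21  C201     38                    59
9          16  B202    192                   208
Hence 157.6.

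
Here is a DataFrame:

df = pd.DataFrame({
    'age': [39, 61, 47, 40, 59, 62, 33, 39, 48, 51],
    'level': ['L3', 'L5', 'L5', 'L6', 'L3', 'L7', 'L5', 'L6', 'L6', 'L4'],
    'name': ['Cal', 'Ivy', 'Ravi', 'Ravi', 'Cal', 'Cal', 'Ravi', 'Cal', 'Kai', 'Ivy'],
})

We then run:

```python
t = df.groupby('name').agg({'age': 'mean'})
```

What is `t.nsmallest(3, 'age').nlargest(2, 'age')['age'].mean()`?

48.875

group by name, mean of age:
        age
name       
Cal   49.75
Ivy   56.00
Kai   48.00
Ravi  40.00
take 3 rows with smallest age:
        age
name       
Ravi  40.00
Kai   48.00
Cal   49.75
take 2 rows with largest age:
        age
name       
Cal   49.75
Kai   48.00
Taking the mean of column 'age' gives 48.875.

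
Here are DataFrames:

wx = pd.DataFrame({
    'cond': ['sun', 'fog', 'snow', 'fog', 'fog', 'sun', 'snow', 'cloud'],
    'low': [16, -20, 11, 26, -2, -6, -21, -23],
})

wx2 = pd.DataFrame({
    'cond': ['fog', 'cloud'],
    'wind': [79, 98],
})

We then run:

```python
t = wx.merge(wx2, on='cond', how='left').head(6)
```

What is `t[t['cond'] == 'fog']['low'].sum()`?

4

merge on 'cond' (how='left') → 8 rows:
    cond  low  wind
0    sun   16   NaN
1    fog  -20  79.0
2   snow   11   NaN
3    fog   26  79.0
4    fog   -2  79.0
5    sun   -6   NaN
6   snow  -21   NaN
7  cloud  -23  98.0
take first 6 rows:
   cond  low  wind
0   sun   16   NaN
1   fog  -20  79.0
2  snow   11   NaN
3   fog   26  79.0
4   fog   -2  79.0
5   sun   -6   NaN
filter rows where cond == 'fog':
  cond  low  wind
1  fog  -20  79.0
3  fog   26  79.0
4  fog   -2  79.0
So sum() = 4.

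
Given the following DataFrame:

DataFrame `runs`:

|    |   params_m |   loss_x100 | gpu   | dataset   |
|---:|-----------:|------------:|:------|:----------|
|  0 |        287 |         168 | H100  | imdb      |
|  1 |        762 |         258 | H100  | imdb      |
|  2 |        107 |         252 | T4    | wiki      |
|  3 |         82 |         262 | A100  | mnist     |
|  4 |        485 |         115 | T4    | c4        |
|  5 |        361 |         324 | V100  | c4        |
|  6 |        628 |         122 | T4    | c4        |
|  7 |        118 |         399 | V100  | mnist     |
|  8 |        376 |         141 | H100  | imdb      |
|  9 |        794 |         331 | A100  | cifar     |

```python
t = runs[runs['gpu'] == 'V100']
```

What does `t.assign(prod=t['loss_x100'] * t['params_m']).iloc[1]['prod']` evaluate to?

filter rows where gpu == 'V100':
   params_m  loss_x100   gpu dataset
5       361        324  V100      c4
7       118        399  V100   mnist
add column prod = t['loss_x100'] * t['params_m']:
   params_m  loss_x100   gpu dataset    prod
5       361        324  V100      c4  116964
7       118        399  V100   mnist   47082
The value at position 1, column 'prod' is 47082.

47082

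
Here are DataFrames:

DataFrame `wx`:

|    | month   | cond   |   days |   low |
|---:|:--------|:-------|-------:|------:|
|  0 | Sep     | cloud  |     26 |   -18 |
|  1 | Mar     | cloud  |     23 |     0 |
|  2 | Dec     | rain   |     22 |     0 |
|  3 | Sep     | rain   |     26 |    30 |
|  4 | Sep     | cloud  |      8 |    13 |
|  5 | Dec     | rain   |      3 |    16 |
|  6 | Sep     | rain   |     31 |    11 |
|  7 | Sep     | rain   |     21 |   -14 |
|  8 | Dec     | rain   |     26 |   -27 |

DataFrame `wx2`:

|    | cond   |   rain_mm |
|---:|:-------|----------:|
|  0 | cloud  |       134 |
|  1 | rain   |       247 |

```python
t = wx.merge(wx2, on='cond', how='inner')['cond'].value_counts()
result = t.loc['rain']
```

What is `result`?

6

merge on 'cond' (how='inner') → 9 rows:
  month   cond  days  low  rain_mm
0   Sep  cloud    26  -18      134
1   Mar  cloud    23    0      134
2   Dec   rain    22    0      247
3   Sep   rain    26   30      247
4   Sep  cloud     8   13      134
5   Dec   rain     3   16      247
6   Sep   rain    31   11      247
7   Sep   rain    21  -14      247
8   Dec   rain    26  -27      247
value_counts of cond:
cond
rain     6
cloud    3
Name: count, dtype: int64
So loc['rain'] = 6.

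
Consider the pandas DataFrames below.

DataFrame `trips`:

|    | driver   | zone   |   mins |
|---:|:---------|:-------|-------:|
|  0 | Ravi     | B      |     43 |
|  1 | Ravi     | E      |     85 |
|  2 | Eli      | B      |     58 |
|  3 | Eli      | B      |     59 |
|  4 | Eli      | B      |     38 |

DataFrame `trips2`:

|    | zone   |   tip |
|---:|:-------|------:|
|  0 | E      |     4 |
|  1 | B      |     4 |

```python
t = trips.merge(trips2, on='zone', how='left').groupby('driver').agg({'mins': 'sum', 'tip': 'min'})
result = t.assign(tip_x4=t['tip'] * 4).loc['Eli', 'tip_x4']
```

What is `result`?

merge on 'zone' (how='left') → 5 rows:
  driver zone  mins  tip
0   Ravi    B    43    4
1   Ravi    E    85    4
2    Eli    B    58    4
3    Eli    B    59    4
4    Eli    B    38    4
group by driver: sum(mins), min(tip):
        mins  tip
driver           
Eli      155    4
Ravi     128    4
add column tip_x4 = t['tip'] * 4:
        mins  tip  tip_x4
driver                   
Eli      155    4      16
Ravi     128    4      16
Hence 16.

16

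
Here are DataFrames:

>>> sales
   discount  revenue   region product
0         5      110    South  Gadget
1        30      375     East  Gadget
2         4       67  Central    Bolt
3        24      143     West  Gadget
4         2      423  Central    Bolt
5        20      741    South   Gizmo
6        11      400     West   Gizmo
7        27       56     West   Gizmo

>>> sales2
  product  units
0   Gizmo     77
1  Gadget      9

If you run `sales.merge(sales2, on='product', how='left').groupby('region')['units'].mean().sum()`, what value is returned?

106.333333333

merge on 'product' (how='left') → 8 rows:
   discount  revenue   region product  units
0         5      110    South  Gadget    9.0
1        30      375     East  Gadget    9.0
2         4       67  Central    Bolt    NaN
3        24      143     West  Gadget    9.0
4         2      423  Central    Bolt    NaN
5        20      741    South   Gizmo   77.0
6        11      400     West   Gizmo   77.0
7        27       56     West   Gizmo   77.0
group by region, mean of units:
region
Central          NaN
East        9.000000
South      43.000000
West       54.333333
Name: units, dtype: float64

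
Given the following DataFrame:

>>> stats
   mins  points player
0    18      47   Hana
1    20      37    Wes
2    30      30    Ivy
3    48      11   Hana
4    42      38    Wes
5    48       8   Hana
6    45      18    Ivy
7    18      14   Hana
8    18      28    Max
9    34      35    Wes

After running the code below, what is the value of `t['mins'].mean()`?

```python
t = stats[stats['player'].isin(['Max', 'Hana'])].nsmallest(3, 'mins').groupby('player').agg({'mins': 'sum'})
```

27.0

filter rows where player in ['Max', 'Hana']:
   mins  points player
0    18      47   Hana
3    48      11   Hana
5    48       8   Hana
7    18      14   Hana
8    18      28    Max
take 3 rows with smallest mins:
   mins  points player
0    18      47   Hana
7    18      14   Hana
8    18      28    Max
group by player, sum of mins:
        mins
player      
Hana      36
Max       18
Finally, mean of column 'mins' = 27.0.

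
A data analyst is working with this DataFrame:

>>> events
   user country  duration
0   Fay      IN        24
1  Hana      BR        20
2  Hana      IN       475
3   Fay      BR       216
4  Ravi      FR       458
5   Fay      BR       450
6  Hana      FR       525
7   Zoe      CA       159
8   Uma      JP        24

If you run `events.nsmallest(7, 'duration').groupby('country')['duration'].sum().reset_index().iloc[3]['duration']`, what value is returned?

take 7 rows with smallest duration:
   user country  duration
1  Hana      BR        20
0   Fay      IN        24
8   Uma      JP        24
7   Zoe      CA       159
3   Fay      BR       216
5   Fay      BR       450
4  Ravi      FR       458
group by country, sum of duration:
country
BR    686
CA    159
FR    458
IN     24
JP     24
Name: duration, dtype: int64
reset_index():
  country  duration
0      BR       686
1      CA       159
2      FR       458
3      IN        24
4      JP        24
The value at position 3, column 'duration' is 24.

24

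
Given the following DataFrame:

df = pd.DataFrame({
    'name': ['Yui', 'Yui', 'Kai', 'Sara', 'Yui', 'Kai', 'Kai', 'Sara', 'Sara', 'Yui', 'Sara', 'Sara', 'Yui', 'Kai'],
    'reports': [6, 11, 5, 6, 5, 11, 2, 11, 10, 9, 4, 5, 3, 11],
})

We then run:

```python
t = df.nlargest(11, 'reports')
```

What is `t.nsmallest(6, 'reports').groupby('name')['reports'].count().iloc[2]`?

take 11 rows with largest reports:
    name  reports
1    Yui       11
5    Kai       11
7   Sara       11
13   Kai       11
8   Sara       10
9    Yui        9
0    Yui        6
3   Sara        6
2    Kai        5
4    Yui        5
11  Sara        5
take 6 rows with smallest reports:
    name  reports
2    Kai        5
4    Yui        5
11  Sara        5
0    Yui        6
3   Sara        6
9    Yui        9
group by name, count of reports:
name
Kai     1
Sara    2
Yui     3
Name: reports, dtype: int64
Reading off the value at position 2, we get 3.

3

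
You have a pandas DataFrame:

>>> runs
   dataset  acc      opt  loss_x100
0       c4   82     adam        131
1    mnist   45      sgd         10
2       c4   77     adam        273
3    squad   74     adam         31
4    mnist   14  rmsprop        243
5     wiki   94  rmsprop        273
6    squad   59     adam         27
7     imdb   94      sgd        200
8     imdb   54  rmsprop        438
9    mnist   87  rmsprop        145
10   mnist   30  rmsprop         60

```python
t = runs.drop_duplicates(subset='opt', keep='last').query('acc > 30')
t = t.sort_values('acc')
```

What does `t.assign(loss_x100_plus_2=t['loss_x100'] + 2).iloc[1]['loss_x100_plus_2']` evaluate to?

202

drop duplicate opt (keep=last):
   dataset  acc      opt  loss_x100
6    squad   59     adam         27
7     imdb   94      sgd        200
10   mnist   30  rmsprop         60
filter rows where acc > 30:
  dataset  acc   opt  loss_x100
6   squad   59  adam         27
7    imdb   94   sgd        200
sort by acc:
  dataset  acc   opt  loss_x100
6   squad   59  adam         27
7    imdb   94   sgd        200
add column loss_x100_plus_2 = t['loss_x100'] + 2:
  dataset  acc   opt  loss_x100  loss_x100_plus_2
6   squad   59  adam         27                29
7    imdb   94   sgd        200               202
So iloc[1]['loss_x100_plus_2'] = 202.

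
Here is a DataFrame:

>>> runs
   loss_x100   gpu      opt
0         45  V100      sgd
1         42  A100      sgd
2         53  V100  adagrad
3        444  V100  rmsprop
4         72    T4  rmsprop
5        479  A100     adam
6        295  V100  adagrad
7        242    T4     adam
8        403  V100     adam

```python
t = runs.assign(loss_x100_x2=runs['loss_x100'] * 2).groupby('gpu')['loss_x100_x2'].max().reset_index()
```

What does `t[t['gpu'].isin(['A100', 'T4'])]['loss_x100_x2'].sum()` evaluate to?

1442

add column loss_x100_x2 = runs['loss_x100'] * 2:
   loss_x100   gpu      opt  loss_x100_x2
0         45  V100      sgd            90
1         42  A100      sgd            84
2         53  V100  adagrad           106
3        444  V100  rmsprop           888
4         72    T4  rmsprop           144
5        479  A100     adam           958
6        295  V100  adagrad           590
7        242    T4     adam           484
8        403  V100     adam           806
group by gpu, max of loss_x100_x2:
gpu
A100    958
T4      484
V100    888
Name: loss_x100_x2, dtype: int64
reset_index():
    gpu  loss_x100_x2
0  A100           958
1    T4           484
2  V100           888
filter rows where gpu in ['A100', 'T4']:
    gpu  loss_x100_x2
0  A100           958
1    T4           484
Finally, sum of column 'loss_x100_x2' = 1442.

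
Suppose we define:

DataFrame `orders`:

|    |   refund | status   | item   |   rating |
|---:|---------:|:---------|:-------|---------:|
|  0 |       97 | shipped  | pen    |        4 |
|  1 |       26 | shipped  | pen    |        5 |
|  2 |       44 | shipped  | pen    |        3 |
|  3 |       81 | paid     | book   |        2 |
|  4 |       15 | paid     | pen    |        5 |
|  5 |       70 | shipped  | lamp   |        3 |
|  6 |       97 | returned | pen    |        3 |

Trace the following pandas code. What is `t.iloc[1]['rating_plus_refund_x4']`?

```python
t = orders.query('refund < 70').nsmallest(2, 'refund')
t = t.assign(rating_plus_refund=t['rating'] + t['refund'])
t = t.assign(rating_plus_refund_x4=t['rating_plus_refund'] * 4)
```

124

filter rows where refund < 70:
   refund   status item  rating
1      26  shipped  pen       5
2      44  shipped  pen       3
4      15     paid  pen       5
take 2 rows with smallest refund:
   refund   status item  rating
4      15     paid  pen       5
1      26  shipped  pen       5
add column rating_plus_refund = t['rating'] + t['refund']:
   refund   status item  rating  rating_plus_refund
4      15     paid  pen       5                  20
1      26  shipped  pen       5                  31
add column rating_plus_refund_x4 = t['rating_plus_refund'] * 4:
   refund   status item  rating  rating_plus_refund  rating_plus_refund_x4
4      15     paid  pen       5                  20                     80
1      26  shipped  pen       5                  31                    124
The value at position 1, column 'rating_plus_refund_x4' is 124.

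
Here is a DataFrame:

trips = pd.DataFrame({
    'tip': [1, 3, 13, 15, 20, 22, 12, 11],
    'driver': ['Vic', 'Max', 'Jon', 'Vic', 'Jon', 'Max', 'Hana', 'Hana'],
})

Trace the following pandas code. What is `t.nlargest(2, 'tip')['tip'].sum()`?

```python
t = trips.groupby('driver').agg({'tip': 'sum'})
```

58

group by driver, sum of tip:
        tip
driver     
Hana     23
Jon      33
Max      25
Vic      16
take 2 rows with largest tip:
        tip
driver     
Jon      33
Max      25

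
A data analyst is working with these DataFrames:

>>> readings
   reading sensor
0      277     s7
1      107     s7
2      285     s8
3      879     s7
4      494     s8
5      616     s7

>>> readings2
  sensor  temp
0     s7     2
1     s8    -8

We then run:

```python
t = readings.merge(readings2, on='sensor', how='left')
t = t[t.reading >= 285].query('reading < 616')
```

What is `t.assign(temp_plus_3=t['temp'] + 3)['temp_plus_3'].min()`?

-5

merge on 'sensor' (how='left') → 6 rows:
   reading sensor  temp
0      277     s7     2
1      107     s7     2
2      285     s8    -8
3      879     s7     2
4      494     s8    -8
5      616     s7     2
filter rows where reading >= 285:
   reading sensor  temp
2      285     s8    -8
3      879     s7     2
4      494     s8    -8
5      616     s7     2
filter rows where reading < 616:
   reading sensor  temp
2      285     s8    -8
4      494     s8    -8
add column temp_plus_3 = t['temp'] + 3:
   reading sensor  temp  temp_plus_3
2      285     s8    -8           -5
4      494     s8    -8           -5
Hence -5.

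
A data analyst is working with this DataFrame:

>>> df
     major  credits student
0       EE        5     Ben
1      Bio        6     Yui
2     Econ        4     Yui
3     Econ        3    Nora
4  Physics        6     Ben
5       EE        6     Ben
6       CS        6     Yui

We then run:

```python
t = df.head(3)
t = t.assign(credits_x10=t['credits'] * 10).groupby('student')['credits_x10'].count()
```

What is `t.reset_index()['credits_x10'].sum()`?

3

take first 3 rows:
  major  credits student
0    EE        5     Ben
1   Bio        6     Yui
2  Econ        4     Yui
add column credits_x10 = t['credits'] * 10:
  major  credits student  credits_x10
0    EE        5     Ben           50
1   Bio        6     Yui           60
2  Econ        4     Yui           40
group by student, count of credits_x10:
student
Ben    1
Yui    2
Name: credits_x10, dtype: int64
reset_index():
  student  credits_x10
0     Ben            1
1     Yui            2
So sum() = 3.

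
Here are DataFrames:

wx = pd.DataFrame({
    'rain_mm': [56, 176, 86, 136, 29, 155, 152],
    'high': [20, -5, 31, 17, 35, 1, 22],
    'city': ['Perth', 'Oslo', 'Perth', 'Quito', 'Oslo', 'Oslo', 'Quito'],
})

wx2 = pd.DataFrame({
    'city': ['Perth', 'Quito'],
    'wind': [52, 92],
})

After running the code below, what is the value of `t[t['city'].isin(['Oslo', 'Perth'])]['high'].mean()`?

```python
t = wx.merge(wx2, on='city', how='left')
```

16.4

merge on 'city' (how='left') → 7 rows:
   rain_mm  high   city  wind
0       56    20  Perth  52.0
1      176    -5   Oslo   NaN
2       86    31  Perth  52.0
3      136    17  Quito  92.0
4       29    35   Oslo   NaN
5      155     1   Oslo   NaN
6      152    22  Quito  92.0
filter rows where city in ['Oslo', 'Perth']:
   rain_mm  high   city  wind
0       56    20  Perth  52.0
1      176    -5   Oslo   NaN
2       86    31  Perth  52.0
4       29    35   Oslo   NaN
5      155     1   Oslo   NaN
mean of column 'high' → 16.4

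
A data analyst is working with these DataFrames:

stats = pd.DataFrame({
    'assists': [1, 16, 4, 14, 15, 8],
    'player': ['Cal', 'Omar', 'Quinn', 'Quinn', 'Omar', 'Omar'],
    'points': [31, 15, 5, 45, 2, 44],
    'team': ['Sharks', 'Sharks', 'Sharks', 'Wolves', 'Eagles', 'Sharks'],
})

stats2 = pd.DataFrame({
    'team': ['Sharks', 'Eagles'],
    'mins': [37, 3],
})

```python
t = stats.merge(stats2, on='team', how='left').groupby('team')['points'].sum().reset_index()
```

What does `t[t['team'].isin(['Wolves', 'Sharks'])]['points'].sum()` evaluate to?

merge on 'team' (how='left') → 6 rows:
   assists player  points    team  mins
0        1    Cal      31  Sharks  37.0
1       16   Omar      15  Sharks  37.0
2        4  Quinn       5  Sharks  37.0
3       14  Quinn      45  Wolves   NaN
4       15   Omar       2  Eagles   3.0
5        8   Omar      44  Sharks  37.0
group by team, sum of points:
team
Eagles     2
Sharks    95
Wolves    45
Name: points, dtype: int64
reset_index():
     team  points
0  Eagles       2
1  Sharks      95
2  Wolves      45
filter rows where team in ['Wolves', 'Sharks']:
     team  points
1  Sharks      95
2  Wolves      45
sum of column 'points' → 140

140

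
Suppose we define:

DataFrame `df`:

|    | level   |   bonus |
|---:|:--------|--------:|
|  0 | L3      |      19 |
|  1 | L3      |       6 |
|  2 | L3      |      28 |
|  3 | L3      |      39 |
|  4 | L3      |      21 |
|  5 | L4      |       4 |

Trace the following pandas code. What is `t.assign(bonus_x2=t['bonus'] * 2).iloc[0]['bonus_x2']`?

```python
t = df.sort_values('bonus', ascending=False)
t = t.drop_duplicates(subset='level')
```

78

sort by bonus descending:
  level  bonus
3    L3     39
2    L3     28
4    L3     21
0    L3     19
1    L3      6
5    L4      4
drop duplicate level (keep=first):
  level  bonus
3    L3     39
5    L4      4
add column bonus_x2 = t['bonus'] * 2:
  level  bonus  bonus_x2
3    L3     39        78
5    L4      4         8
Finally, value at position 0, column 'bonus_x2' = 78.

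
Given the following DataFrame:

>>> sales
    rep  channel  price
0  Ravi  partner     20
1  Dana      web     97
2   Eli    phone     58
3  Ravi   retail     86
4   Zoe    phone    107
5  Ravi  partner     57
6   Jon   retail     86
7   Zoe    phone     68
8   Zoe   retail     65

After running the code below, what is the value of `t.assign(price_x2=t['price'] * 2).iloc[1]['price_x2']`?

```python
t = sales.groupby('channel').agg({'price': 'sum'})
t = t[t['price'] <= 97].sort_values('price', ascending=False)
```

group by channel, sum of price:
         price
channel       
partner     77
phone      233
retail     237
web         97
filter rows where price <= 97:
         price
channel       
partner     77
web         97
sort by price descending:
         price
channel       
web         97
partner     77
add column price_x2 = t['price'] * 2:
         price  price_x2
channel                 
web         97       194
partner     77       154
The value at position 1, column 'price_x2' is 154.

154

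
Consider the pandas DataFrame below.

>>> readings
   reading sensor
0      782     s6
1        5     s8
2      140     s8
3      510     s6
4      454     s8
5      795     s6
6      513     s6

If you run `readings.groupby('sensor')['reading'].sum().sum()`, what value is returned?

3199

group by sensor, sum of reading:
sensor
s6    2600
s8     599
Name: reading, dtype: int64
Taking the sum of the resulting series gives 3199.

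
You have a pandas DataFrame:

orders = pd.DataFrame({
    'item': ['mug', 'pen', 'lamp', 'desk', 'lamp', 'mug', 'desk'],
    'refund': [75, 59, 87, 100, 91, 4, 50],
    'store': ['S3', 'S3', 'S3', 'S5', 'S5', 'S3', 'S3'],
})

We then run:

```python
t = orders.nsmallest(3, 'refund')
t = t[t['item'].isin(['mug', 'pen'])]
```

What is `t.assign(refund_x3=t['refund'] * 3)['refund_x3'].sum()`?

189

take 3 rows with smallest refund:
   item  refund store
5   mug       4    S3
6  desk      50    S3
1   pen      59    S3
filter rows where item in ['mug', 'pen']:
  item  refund store
5  mug       4    S3
1  pen      59    S3
add column refund_x3 = t['refund'] * 3:
  item  refund store  refund_x3
5  mug       4    S3         12
1  pen      59    S3        177
Hence 189.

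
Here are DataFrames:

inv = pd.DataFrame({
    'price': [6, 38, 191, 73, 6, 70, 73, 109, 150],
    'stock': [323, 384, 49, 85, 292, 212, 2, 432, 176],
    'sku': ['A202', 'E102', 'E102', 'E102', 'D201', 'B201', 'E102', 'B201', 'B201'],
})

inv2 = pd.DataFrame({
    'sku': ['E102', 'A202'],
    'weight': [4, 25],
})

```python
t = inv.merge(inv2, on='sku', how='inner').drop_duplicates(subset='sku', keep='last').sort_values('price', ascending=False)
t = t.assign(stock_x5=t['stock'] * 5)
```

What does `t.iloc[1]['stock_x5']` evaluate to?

merge on 'sku' (how='inner') → 5 rows:
   price  stock   sku  weight
0      6    323  A202      25
1     38    384  E102       4
2    191     49  E102       4
3     73     85  E102       4
4     73      2  E102       4
drop duplicate sku (keep=last):
   price  stock   sku  weight
0      6    323  A202      25
4     73      2  E102       4
sort by price descending:
   price  stock   sku  weight
4     73      2  E102       4
0      6    323  A202      25
add column stock_x5 = t['stock'] * 5:
   price  stock   sku  weight  stock_x5
4     73      2  E102       4        10
0      6    323  A202      25      1615
Finally, value at position 1, column 'stock_x5' = 1615.

1615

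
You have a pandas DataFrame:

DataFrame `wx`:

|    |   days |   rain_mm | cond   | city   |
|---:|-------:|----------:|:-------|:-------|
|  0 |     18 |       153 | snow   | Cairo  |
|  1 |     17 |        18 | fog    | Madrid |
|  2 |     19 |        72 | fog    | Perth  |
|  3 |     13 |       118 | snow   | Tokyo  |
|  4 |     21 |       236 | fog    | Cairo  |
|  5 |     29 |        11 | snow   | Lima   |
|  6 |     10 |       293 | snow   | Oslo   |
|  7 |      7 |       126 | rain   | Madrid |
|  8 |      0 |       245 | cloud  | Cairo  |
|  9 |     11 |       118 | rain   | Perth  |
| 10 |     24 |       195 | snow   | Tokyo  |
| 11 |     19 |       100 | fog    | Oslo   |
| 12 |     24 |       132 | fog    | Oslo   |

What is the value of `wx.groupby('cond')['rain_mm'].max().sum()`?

group by cond, max of rain_mm:
cond
cloud    245
fog      236
rain     126
snow     293
Name: rain_mm, dtype: int64

900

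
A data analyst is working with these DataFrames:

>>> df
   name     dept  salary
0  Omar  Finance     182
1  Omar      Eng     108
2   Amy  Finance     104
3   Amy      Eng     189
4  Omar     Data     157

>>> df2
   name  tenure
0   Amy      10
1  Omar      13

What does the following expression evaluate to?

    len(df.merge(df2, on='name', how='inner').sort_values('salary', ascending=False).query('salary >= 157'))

merge on 'name' (how='inner') → 5 rows:
   name     dept  salary  tenure
0  Omar  Finance     182      13
1  Omar      Eng     108      13
2   Amy  Finance     104      10
3   Amy      Eng     189      10
4  Omar     Data     157      13
sort by salary descending:
   name     dept  salary  tenure
3   Amy      Eng     189      10
0  Omar  Finance     182      13
4  Omar     Data     157      13
1  Omar      Eng     108      13
2   Amy  Finance     104      10
filter rows where salary >= 157:
   name     dept  salary  tenure
3   Amy      Eng     189      10
0  Omar  Finance     182      13
4  Omar     Data     157      13
Hence 3.

3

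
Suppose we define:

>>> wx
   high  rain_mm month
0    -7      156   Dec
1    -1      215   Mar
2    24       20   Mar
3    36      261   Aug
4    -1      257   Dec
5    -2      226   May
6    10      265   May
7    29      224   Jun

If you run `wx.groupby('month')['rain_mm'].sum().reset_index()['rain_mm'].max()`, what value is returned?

group by month, sum of rain_mm:
month
Aug    261
Dec    413
Jun    224
Mar    235
May    491
Name: rain_mm, dtype: int64
reset_index():
  month  rain_mm
0   Aug      261
1   Dec      413
2   Jun      224
3   Mar      235
4   May      491
Finally, max of column 'rain_mm' = 491.

491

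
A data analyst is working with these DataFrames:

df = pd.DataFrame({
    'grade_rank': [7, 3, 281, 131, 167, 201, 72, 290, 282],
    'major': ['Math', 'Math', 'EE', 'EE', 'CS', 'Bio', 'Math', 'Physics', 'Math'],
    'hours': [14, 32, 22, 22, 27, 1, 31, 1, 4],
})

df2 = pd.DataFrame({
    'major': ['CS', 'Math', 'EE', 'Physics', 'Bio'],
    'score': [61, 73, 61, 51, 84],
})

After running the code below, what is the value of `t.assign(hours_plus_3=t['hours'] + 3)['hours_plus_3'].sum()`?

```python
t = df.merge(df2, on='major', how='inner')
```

merge on 'major' (how='inner') → 9 rows:
   grade_rank    major  hours  score
0           7     Math     14     73
1           3     Math     32     73
2         281       EE     22     61
3         131       EE     22     61
4         167       CS     27     61
5         201      Bio      1     84
6          72     Math     31     73
7         290  Physics      1     51
8         282     Math      4     73
add column hours_plus_3 = t['hours'] + 3:
   grade_rank    major  hours  score  hours_plus_3
0           7     Math     14     73            17
1           3     Math     32     73            35
2         281       EE     22     61            25
3         131       EE     22     61            25
4         167       CS     27     61            30
5         201      Bio      1     84             4
6          72     Math     31     73            34
7         290  Physics      1     51             4
8         282     Math      4     73             7
The sum of column 'hours_plus_3' is 181.

181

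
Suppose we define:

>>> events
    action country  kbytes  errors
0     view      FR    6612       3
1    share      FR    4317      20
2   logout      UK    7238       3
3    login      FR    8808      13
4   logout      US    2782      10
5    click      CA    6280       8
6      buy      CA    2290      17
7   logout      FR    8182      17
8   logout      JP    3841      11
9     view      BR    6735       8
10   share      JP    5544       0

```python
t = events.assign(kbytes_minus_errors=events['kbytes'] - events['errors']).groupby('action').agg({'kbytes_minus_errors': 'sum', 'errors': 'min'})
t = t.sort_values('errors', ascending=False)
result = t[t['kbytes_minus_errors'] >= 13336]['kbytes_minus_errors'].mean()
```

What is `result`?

17669.0

add column kbytes_minus_errors = events['kbytes'] - events['errors']:
    action country  kbytes  errors  kbytes_minus_errors
0     view      FR    6612       3                 6609
1    share      FR    4317      20                 4297
2   logout      UK    7238       3                 7235
3    login      FR    8808      13                 8795
4   logout      US    2782      10                 2772
5    click      CA    6280       8                 6272
6      buy      CA    2290      17                 2273
7   logout      FR    8182      17                 8165
8   logout      JP    3841      11                 3830
9     view      BR    6735       8                 6727
10   share      JP    5544       0                 5544
group by action: sum(kbytes_minus_errors), min(errors):
        kbytes_minus_errors  errors
action                             
buy                    2273      17
click                  6272       8
login                  8795      13
logout                22002       3
share                  9841       0
view                  13336       3
sort by errors descending:
        kbytes_minus_errors  errors
action                             
buy                    2273      17
login                  8795      13
click                  6272       8
logout                22002       3
view                  13336       3
share                  9841       0
filter rows where kbytes_minus_errors >= 13336:
        kbytes_minus_errors  errors
action                             
logout                22002       3
view                  13336       3
Reading off the mean of column 'kbytes_minus_errors', we get 17669.0.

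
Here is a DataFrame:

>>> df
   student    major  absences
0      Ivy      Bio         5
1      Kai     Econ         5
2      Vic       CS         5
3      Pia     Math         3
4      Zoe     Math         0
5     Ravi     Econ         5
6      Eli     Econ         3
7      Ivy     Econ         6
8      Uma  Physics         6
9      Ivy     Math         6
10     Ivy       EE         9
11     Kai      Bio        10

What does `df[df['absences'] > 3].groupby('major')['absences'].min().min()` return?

filter rows where absences > 3:
   student    major  absences
0      Ivy      Bio         5
1      Kai     Econ         5
2      Vic       CS         5
5     Ravi     Econ         5
7      Ivy     Econ         6
8      Uma  Physics         6
9      Ivy     Math         6
10     Ivy       EE         9
11     Kai      Bio        10
group by major, min of absences:
major
Bio        5
CS         5
EE         9
Econ       5
Math       6
Physics    6
Name: absences, dtype: int64
min of the resulting series → 5

5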